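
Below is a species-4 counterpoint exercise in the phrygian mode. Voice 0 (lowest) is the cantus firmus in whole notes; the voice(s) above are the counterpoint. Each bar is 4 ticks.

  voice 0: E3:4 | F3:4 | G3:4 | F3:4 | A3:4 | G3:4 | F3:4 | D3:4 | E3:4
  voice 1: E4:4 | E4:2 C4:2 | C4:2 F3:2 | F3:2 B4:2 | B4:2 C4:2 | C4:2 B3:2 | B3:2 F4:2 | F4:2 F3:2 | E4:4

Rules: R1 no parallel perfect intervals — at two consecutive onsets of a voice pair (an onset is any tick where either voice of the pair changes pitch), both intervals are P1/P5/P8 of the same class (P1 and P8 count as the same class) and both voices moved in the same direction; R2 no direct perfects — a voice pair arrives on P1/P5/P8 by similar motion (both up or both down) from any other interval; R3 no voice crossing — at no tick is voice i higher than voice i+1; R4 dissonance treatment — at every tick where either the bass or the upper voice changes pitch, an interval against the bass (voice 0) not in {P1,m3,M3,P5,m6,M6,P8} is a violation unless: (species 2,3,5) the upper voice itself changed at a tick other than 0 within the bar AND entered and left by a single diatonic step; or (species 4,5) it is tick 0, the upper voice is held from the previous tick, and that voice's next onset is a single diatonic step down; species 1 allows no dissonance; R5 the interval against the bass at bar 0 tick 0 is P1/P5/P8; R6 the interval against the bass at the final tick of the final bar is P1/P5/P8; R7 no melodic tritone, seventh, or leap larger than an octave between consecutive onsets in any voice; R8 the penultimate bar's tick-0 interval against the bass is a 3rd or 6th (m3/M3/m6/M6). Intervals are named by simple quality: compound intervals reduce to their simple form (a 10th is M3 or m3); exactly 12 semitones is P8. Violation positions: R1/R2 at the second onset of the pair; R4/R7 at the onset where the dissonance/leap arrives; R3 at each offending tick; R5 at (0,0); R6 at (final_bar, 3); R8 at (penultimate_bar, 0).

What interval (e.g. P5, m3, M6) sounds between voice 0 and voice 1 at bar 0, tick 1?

voice 0=E3 voice 1=E4 -> P8

P8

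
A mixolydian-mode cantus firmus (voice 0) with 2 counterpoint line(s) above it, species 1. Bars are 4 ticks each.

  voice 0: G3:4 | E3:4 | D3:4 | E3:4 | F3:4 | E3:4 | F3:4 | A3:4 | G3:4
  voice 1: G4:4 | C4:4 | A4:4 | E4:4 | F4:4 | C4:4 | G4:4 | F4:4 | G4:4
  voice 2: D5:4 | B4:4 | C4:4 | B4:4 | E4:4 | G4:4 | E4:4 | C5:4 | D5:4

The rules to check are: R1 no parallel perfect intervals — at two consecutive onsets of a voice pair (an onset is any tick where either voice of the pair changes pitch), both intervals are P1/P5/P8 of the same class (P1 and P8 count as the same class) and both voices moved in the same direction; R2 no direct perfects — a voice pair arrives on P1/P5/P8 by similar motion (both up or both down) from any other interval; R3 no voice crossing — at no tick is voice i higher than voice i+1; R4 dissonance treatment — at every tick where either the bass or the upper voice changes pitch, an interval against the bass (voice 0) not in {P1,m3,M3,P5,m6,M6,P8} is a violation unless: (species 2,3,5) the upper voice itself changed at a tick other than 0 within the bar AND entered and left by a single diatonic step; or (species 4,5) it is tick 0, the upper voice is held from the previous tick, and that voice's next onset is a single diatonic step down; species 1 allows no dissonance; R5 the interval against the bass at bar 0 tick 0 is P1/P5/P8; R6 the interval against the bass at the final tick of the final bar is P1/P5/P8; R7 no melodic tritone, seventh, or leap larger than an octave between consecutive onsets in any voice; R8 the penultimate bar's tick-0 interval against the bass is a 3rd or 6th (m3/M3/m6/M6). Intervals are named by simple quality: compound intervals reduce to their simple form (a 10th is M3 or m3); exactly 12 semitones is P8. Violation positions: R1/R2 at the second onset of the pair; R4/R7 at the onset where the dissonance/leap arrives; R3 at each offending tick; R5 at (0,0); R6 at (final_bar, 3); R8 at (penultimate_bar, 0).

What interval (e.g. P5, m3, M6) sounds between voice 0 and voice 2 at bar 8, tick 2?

P5

voice 0=G3 voice 2=D5 -> P5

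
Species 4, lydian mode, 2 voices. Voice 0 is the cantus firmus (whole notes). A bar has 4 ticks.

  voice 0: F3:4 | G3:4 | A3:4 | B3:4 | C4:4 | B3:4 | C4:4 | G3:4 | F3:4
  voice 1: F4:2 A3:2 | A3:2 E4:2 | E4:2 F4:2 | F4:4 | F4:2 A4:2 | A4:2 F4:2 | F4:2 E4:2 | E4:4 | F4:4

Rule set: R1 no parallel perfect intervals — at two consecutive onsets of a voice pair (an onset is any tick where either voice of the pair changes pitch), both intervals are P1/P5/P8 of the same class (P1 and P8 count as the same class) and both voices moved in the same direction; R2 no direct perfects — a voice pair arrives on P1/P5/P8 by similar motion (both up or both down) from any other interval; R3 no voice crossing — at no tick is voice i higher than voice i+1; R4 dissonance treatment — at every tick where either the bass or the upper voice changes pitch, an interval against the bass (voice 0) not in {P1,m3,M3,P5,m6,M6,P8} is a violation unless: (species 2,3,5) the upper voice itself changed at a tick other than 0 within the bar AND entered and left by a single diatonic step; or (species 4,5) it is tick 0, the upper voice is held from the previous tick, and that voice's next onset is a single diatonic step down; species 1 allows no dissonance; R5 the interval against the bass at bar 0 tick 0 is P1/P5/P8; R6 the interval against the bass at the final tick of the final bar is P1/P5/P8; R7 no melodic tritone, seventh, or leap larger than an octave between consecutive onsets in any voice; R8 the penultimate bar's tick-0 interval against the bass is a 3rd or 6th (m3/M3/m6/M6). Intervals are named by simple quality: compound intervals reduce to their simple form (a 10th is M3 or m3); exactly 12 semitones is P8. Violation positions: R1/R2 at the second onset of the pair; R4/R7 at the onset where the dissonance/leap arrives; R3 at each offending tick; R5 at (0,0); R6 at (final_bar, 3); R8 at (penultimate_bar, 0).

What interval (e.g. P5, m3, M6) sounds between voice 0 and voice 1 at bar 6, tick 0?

P4

voice 0=C4 voice 1=F4 -> P4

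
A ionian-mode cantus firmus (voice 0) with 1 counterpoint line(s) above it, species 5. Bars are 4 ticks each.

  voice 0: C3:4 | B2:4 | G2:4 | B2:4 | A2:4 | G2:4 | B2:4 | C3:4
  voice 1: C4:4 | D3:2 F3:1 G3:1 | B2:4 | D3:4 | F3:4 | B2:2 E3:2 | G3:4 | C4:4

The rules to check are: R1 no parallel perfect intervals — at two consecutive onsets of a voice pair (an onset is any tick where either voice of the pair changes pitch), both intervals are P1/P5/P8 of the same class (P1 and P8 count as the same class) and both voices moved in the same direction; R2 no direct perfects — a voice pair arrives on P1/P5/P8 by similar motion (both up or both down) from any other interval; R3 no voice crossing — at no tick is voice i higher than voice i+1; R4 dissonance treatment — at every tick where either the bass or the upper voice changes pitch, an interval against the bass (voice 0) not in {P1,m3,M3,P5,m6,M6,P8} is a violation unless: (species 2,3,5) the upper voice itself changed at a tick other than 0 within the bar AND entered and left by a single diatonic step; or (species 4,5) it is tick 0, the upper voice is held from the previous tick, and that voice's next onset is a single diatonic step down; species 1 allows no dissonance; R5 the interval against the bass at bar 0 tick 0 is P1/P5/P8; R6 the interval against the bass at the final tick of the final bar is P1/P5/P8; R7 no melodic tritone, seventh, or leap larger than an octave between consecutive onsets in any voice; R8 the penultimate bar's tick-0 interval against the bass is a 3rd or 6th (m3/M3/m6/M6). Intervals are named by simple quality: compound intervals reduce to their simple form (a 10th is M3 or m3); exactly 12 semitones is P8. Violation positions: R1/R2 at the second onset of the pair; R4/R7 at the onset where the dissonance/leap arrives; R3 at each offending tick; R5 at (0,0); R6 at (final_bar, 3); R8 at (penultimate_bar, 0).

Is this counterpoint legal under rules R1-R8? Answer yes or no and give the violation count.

No (4 violations)

bar 0: v0=C3 v1=C4 (P8)
bar 1: v0=B2 v1=D3 (m3)
bar 2: v0=G2 v1=B2 (M3)
bar 3: v0=B2 v1=D3 (m3)
bar 4: v0=A2 v1=F3 (m6)
bar 5: v0=G2 v1=B2 (M3)
bar 6: v0=B2 v1=G3 (m6)
bar 7: v0=C3 v1=C4 (P8)
  R7 @ bar1.0: C4->D3 leap 10st
  R4 @ bar1.2: B2/F3 TT untreated
  R7 @ bar5.0: F3->B2 leap 6st
  R2 @ bar7.0: B2/G3 m6 -> C3/C4 P8 similar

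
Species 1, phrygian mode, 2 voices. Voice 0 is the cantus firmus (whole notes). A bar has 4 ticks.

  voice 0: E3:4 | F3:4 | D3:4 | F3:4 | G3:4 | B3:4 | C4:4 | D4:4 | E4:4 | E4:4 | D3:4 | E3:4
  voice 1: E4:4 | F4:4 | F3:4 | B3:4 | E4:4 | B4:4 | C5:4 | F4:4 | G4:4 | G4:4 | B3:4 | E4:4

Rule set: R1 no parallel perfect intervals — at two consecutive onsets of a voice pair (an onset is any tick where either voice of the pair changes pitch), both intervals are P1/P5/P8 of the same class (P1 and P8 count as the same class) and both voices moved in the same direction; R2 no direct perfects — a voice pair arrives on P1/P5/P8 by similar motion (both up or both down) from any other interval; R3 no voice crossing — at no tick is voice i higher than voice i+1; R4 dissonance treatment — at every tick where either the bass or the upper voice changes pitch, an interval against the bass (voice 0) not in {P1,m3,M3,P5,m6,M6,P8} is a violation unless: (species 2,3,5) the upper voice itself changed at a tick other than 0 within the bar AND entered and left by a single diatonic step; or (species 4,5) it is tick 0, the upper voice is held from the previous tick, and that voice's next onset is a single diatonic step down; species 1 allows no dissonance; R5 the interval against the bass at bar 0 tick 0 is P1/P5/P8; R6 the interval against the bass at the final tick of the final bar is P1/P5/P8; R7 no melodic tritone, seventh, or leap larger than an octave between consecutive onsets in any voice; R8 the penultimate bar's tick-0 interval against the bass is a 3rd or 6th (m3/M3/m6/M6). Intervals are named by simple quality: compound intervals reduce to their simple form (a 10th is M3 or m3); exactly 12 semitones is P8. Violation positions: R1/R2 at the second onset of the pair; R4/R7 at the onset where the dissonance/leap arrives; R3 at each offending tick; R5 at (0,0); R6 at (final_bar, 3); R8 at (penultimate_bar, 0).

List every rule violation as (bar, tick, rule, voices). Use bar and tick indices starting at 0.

bar 0: v0=E3 v1=E4 downbeat P8
bar 1: v0=F3 v1=F4 downbeat P8
bar 2: v0=D3 v1=F3 downbeat m3
bar 3: v0=F3 v1=B3 downbeat TT
bar 4: v0=G3 v1=E4 downbeat M6
bar 5: v0=B3 v1=B4 downbeat P8
bar 6: v0=C4 v1=C5 downbeat P8
bar 7: v0=D4 v1=F4 downbeat m3
bar 8: v0=E4 v1=G4 downbeat m3
bar 9: v0=E4 v1=G4 downbeat m3
bar 10: v0=D3 v1=B3 downbeat M6
bar 11: v0=E3 v1=E4 downbeat P8
  -> R1 @ bar 1 tick 0 v(0, 1): E3/E4 P8 -> F3/F4 P8 similar
  -> R4 @ bar 3 tick 0 v(0, 1): F3/B3 TT untreated
  -> R7 @ bar 3 tick 0 v(1,): F3->B3 leap 6st
  -> R2 @ bar 5 tick 0 v(0, 1): G3/E4 M6 -> B3/B4 P8 similar
  -> R1 @ bar 6 tick 0 v(0, 1): B3/B4 P8 -> C4/C5 P8 similar
  -> R7 @ bar 10 tick 0 v(0,): E4->D3 leap 14st
  -> R2 @ bar 11 tick 0 v(0, 1): D3/B3 M6 -> E3/E4 P8 similar

(1, 0, R1, (0, 1))
(3, 0, R4, (0, 1))
(3, 0, R7, (1,))
(5, 0, R2, (0, 1))
(6, 0, R1, (0, 1))
(10, 0, R7, (0,))
(11, 0, R2, (0, 1))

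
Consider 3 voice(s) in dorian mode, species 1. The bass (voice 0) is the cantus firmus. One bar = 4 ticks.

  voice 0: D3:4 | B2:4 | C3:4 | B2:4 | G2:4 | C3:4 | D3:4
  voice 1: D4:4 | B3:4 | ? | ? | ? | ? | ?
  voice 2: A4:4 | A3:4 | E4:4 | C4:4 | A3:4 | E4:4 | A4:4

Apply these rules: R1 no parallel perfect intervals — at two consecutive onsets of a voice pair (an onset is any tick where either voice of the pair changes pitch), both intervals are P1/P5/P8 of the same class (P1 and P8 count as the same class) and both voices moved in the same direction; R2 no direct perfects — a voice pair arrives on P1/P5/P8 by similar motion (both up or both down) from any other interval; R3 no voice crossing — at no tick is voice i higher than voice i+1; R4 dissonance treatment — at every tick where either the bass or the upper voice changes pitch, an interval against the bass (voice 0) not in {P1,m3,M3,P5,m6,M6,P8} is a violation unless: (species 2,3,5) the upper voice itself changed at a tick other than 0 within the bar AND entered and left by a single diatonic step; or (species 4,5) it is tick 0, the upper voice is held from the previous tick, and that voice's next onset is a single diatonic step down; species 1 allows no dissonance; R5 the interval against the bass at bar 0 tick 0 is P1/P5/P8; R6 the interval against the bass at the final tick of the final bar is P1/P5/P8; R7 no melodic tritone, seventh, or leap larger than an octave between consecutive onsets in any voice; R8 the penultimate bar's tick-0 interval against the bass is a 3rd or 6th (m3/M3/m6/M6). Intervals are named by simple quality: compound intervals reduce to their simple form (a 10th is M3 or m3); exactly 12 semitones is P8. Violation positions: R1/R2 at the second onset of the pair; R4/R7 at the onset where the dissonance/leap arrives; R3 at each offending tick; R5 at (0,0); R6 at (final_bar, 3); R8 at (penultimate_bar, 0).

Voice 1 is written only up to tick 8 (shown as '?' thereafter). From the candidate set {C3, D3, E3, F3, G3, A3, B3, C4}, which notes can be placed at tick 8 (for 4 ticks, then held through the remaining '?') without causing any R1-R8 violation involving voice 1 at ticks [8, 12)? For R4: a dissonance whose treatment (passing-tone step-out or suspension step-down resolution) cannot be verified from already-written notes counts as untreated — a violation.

C3: violates R7
D3: violates R4
E3: legal
F3: violates R4,R7
G3: legal
A3: legal
B3: violates R4
C4: violates R1

{A3, E3, G3}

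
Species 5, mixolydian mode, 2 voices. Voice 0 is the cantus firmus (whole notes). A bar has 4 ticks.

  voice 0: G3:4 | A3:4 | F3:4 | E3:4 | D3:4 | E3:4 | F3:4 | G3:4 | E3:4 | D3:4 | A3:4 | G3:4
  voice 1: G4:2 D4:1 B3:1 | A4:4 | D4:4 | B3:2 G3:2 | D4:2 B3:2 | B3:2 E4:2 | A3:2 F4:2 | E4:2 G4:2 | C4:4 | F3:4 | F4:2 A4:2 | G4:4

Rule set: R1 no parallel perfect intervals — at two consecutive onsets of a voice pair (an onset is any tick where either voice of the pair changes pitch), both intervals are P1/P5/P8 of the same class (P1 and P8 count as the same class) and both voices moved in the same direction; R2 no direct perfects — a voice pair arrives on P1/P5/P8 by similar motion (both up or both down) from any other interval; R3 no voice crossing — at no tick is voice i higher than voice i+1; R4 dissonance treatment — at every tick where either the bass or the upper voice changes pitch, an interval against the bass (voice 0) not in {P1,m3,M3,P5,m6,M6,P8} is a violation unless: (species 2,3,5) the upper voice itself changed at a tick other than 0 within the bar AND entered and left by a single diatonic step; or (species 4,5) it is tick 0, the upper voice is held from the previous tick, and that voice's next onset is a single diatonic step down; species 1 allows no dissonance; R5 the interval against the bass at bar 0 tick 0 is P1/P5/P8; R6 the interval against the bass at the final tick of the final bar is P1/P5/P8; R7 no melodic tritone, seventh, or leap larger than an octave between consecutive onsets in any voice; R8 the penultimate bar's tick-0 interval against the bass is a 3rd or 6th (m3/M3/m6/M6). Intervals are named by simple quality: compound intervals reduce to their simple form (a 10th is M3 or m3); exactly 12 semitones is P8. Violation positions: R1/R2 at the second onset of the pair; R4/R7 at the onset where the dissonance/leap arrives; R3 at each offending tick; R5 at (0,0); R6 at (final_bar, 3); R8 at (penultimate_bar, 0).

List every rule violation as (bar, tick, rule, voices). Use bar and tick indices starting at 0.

(1, 0, R2, (0, 1))
(1, 0, R7, (1,))
(3, 0, R2, (0, 1))
(11, 0, R1, (0, 1))

bar 0: v0=G3 v1=G4 downbeat P8
bar 1: v0=A3 v1=A4 downbeat P8
bar 2: v0=F3 v1=D4 downbeat M6
bar 3: v0=E3 v1=B3 downbeat P5
bar 4: v0=D3 v1=D4 downbeat P8
bar 5: v0=E3 v1=B3 downbeat P5
bar 6: v0=F3 v1=A3 downbeat M3
bar 7: v0=G3 v1=E4 downbeat M6
bar 8: v0=E3 v1=C4 downbeat m6
bar 9: v0=D3 v1=F3 downbeat m3
bar 10: v0=A3 v1=F4 downbeat m6
bar 11: v0=G3 v1=G4 downbeat P8
  -> R2 @ bar 1 tick 0 v(0, 1): G3/B3 M3 -> A3/A4 P8 similar
  -> R7 @ bar 1 tick 0 v(1,): B3->A4 leap 10st
  -> R2 @ bar 3 tick 0 v(0, 1): F3/D4 M6 -> E3/B3 P5 similar
  -> R1 @ bar 11 tick 0 v(0, 1): A3/A4 P8 -> G3/G4 P8 similar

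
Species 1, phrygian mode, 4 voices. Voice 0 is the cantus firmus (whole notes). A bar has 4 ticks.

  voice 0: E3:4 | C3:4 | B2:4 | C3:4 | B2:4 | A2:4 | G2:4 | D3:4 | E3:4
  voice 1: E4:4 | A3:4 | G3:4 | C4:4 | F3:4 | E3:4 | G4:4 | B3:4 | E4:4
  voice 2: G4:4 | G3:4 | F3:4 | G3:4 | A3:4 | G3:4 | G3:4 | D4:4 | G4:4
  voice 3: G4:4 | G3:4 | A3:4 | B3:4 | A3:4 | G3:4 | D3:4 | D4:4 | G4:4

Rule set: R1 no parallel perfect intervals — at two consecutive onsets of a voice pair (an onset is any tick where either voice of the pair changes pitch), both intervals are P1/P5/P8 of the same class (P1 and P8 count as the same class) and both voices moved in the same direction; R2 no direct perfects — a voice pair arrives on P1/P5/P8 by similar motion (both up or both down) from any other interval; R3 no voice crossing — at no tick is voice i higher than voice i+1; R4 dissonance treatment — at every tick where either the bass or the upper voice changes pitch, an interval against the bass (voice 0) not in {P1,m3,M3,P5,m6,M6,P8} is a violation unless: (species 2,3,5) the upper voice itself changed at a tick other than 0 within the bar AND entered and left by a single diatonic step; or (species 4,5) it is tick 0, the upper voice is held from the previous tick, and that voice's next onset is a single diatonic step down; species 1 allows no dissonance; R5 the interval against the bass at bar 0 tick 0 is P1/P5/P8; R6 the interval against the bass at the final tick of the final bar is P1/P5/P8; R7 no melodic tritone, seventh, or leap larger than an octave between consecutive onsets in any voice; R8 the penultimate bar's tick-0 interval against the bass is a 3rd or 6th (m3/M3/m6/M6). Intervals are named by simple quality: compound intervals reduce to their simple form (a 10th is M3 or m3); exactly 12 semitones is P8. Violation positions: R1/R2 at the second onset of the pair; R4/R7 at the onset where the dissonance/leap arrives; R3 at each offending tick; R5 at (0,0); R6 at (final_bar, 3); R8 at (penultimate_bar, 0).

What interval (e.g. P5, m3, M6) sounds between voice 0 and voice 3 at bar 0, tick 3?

voice 0=E3 voice 3=G4 -> m3

m3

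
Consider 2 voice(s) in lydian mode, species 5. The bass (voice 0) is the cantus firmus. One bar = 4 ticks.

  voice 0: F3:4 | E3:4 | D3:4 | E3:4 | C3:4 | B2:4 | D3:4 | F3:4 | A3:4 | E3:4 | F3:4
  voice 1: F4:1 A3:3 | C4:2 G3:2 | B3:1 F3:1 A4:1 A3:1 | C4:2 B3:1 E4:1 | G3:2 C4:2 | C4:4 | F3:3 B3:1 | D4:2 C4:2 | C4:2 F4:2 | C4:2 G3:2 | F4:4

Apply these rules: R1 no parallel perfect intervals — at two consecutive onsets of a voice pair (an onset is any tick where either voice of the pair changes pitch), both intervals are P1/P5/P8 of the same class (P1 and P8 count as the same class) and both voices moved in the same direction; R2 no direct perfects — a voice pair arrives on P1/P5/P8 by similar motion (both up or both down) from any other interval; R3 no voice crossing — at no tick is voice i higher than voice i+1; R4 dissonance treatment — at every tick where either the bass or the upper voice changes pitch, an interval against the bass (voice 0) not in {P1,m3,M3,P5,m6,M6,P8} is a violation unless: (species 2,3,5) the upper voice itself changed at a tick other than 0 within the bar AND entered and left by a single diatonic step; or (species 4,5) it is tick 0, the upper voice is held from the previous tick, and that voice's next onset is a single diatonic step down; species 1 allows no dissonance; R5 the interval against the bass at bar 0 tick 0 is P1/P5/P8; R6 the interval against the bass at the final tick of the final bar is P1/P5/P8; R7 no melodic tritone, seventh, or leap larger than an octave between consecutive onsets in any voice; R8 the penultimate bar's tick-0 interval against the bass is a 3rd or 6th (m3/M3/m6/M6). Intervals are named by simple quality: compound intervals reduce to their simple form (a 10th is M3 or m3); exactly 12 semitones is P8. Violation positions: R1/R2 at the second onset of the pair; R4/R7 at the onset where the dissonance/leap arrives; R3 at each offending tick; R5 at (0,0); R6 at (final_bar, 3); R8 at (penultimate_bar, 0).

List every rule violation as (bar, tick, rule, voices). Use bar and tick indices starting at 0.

(2, 1, R7, (1,))
(2, 2, R7, (1,))
(4, 0, R2, (0, 1))
(5, 0, R4, (0, 1))
(6, 3, R7, (1,))
(10, 0, R2, (0, 1))
(10, 0, R7, (1,))

bar 0: v0=F3 v1=F4 downbeat P8
bar 1: v0=E3 v1=C4 downbeat m6
bar 2: v0=D3 v1=B3 downbeat M6
bar 3: v0=E3 v1=C4 downbeat m6
bar 4: v0=C3 v1=G3 downbeat P5
bar 5: v0=B2 v1=C4 downbeat m2
bar 6: v0=D3 v1=F3 downbeat m3
bar 7: v0=F3 v1=D4 downbeat M6
bar 8: v0=A3 v1=C4 downbeat m3
bar 9: v0=E3 v1=C4 downbeat m6
bar 10: v0=F3 v1=F4 downbeat P8
  -> R7 @ bar 2 tick 1 v(1,): B3->F3 leap 6st
  -> R7 @ bar 2 tick 2 v(1,): F3->A4 leap 16st
  -> R2 @ bar 4 tick 0 v(0, 1): E3/E4 P8 -> C3/G3 P5 similar
  -> R4 @ bar 5 tick 0 v(0, 1): B2/C4 m2 untreated
  -> R7 @ bar 6 tick 3 v(1,): F3->B3 leap 6st
  -> R2 @ bar 10 tick 0 v(0, 1): E3/G3 m3 -> F3/F4 P8 similar
  -> R7 @ bar 10 tick 0 v(1,): G3->F4 leap 10st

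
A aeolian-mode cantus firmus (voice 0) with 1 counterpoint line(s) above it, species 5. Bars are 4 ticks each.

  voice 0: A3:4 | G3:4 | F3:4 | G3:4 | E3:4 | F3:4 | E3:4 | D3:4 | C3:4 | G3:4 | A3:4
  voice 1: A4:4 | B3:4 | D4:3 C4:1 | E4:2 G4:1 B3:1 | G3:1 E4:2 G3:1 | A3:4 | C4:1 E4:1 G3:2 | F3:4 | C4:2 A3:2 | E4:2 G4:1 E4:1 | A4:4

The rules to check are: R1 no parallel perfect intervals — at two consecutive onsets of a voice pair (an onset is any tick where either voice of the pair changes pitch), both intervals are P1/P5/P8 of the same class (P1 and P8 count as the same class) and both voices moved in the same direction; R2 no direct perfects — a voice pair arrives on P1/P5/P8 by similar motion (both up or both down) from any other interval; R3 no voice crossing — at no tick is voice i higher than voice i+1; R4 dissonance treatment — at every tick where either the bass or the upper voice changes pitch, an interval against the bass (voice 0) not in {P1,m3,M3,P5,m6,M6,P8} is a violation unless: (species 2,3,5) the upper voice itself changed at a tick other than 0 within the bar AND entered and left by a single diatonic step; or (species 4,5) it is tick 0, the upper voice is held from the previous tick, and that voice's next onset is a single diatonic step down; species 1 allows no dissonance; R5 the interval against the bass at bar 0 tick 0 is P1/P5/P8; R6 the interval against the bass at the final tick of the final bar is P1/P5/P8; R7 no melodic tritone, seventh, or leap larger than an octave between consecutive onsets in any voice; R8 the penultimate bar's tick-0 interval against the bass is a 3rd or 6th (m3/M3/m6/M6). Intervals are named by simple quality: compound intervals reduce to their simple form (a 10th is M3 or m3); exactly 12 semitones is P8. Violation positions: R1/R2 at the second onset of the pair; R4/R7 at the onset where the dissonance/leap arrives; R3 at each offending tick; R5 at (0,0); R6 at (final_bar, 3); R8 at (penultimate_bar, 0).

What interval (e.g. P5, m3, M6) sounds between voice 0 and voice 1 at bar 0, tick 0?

voice 0=A3 voice 1=A4 -> P8

P8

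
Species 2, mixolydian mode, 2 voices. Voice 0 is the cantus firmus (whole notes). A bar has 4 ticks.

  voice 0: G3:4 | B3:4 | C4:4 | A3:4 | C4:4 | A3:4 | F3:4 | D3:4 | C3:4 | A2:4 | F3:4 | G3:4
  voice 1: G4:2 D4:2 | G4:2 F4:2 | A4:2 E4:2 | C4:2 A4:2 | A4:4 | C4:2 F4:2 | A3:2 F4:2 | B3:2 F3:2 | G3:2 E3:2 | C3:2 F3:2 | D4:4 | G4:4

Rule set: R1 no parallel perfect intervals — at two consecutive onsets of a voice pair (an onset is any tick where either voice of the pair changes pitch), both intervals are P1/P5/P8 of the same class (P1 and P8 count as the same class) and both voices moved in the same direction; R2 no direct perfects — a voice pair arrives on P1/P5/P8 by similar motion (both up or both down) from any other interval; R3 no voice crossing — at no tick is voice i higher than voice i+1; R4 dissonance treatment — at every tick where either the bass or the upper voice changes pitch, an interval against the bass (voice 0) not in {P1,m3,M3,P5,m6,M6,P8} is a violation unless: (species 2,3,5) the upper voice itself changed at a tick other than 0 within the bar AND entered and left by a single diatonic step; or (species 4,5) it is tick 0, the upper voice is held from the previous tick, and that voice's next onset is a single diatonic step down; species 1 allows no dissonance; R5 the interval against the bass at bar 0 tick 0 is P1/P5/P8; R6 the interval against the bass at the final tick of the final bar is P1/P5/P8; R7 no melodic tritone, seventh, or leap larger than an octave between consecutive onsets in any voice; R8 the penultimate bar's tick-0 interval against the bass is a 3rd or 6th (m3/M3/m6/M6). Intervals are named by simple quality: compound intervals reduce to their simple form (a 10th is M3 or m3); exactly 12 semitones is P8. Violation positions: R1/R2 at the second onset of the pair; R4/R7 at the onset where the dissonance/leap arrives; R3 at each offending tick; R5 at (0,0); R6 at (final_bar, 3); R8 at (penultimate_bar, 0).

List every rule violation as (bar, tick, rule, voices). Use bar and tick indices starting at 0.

(1, 2, R4, (0, 1))
(7, 0, R7, (1,))
(7, 2, R7, (1,))
(11, 0, R2, (0, 1))

bar 0: v0=G3 v1=G4 downbeat P8
bar 1: v0=B3 v1=G4 downbeat m6
bar 2: v0=C4 v1=A4 downbeat M6
bar 3: v0=A3 v1=C4 downbeat m3
bar 4: v0=C4 v1=A4 downbeat M6
bar 5: v0=A3 v1=C4 downbeat m3
bar 6: v0=F3 v1=A3 downbeat M3
bar 7: v0=D3 v1=B3 downbeat M6
bar 8: v0=C3 v1=G3 downbeat P5
bar 9: v0=A2 v1=C3 downbeat m3
bar 10: v0=F3 v1=D4 downbeat M6
bar 11: v0=G3 v1=G4 downbeat P8
  -> R4 @ bar 1 tick 2 v(0, 1): B3/F4 TT untreated
  -> R7 @ bar 7 tick 0 v(1,): F4->B3 leap 6st
  -> R7 @ bar 7 tick 2 v(1,): B3->F3 leap 6st
  -> R2 @ bar 11 tick 0 v(0, 1): F3/D4 M6 -> G3/G4 P8 similar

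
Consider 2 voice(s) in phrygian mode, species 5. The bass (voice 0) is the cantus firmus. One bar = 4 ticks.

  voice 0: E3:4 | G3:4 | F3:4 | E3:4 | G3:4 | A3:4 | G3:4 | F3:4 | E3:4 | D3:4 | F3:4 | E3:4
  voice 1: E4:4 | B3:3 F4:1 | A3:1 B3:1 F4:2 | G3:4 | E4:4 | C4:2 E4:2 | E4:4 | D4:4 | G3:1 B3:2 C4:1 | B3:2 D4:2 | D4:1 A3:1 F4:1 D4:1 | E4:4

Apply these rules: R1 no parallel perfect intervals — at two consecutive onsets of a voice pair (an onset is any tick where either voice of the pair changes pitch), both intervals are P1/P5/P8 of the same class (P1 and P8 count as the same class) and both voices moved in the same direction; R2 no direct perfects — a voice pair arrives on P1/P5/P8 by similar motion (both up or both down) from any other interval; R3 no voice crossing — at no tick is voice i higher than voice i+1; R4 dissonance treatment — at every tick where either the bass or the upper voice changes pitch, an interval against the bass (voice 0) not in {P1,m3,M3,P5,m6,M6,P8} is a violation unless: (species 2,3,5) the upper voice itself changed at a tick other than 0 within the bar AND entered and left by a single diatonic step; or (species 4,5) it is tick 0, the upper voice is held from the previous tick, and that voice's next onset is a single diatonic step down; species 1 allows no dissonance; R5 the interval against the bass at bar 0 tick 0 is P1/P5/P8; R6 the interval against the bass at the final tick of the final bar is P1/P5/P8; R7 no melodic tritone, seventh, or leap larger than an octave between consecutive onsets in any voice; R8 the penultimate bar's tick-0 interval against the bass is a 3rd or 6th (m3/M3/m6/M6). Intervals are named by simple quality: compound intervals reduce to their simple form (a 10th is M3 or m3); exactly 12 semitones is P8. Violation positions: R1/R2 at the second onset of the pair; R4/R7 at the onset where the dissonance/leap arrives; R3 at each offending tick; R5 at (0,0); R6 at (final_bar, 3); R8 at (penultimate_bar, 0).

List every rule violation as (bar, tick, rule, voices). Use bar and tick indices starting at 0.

(1, 3, R4, (0, 1))
(1, 3, R7, (1,))
(2, 1, R4, (0, 1))
(2, 2, R7, (1,))
(3, 0, R7, (1,))

bar 0: v0=E3 v1=E4 downbeat P8
bar 1: v0=G3 v1=B3 downbeat M3
bar 2: v0=F3 v1=A3 downbeat M3
bar 3: v0=E3 v1=G3 downbeat m3
bar 4: v0=G3 v1=E4 downbeat M6
bar 5: v0=A3 v1=C4 downbeat m3
bar 6: v0=G3 v1=E4 downbeat M6
bar 7: v0=F3 v1=D4 downbeat M6
bar 8: v0=E3 v1=G3 downbeat m3
bar 9: v0=D3 v1=B3 downbeat M6
bar 10: v0=F3 v1=D4 downbeat M6
bar 11: v0=E3 v1=E4 downbeat P8
  -> R4 @ bar 1 tick 3 v(0, 1): G3/F4 m7 untreated
  -> R7 @ bar 1 tick 3 v(1,): B3->F4 leap 6st
  -> R4 @ bar 2 tick 1 v(0, 1): F3/B3 TT untreated
  -> R7 @ bar 2 tick 2 v(1,): B3->F4 leap 6st
  -> R7 @ bar 3 tick 0 v(1,): F4->G3 leap 10st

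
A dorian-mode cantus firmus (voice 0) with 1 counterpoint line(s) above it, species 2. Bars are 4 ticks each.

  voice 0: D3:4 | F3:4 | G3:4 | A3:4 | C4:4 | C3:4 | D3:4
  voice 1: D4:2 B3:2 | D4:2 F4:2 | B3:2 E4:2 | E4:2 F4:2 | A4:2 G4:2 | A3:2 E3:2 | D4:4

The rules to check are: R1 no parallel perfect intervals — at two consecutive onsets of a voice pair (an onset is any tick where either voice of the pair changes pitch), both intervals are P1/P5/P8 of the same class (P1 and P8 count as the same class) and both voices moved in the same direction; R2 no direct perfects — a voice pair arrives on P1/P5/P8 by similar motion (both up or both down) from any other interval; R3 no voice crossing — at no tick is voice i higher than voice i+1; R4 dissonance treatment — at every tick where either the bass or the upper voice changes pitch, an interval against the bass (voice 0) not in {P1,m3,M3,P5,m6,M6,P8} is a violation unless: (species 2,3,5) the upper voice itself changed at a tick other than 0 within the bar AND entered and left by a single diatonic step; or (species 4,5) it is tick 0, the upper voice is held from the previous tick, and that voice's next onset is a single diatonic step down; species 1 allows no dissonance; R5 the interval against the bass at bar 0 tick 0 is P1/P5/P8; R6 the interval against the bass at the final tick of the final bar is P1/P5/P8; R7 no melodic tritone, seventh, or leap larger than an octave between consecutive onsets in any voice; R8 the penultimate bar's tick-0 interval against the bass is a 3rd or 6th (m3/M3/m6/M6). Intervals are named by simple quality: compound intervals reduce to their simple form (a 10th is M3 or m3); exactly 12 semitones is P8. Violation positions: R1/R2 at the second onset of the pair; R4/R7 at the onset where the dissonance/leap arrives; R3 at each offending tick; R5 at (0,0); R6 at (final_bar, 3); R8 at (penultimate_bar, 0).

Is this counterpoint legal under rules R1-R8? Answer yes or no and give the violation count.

No (4 violations)

bar 0: v0=D3 v1=D4 (P8)
bar 1: v0=F3 v1=D4 (M6)
bar 2: v0=G3 v1=B3 (M3)
bar 3: v0=A3 v1=E4 (P5)
bar 4: v0=C4 v1=A4 (M6)
bar 5: v0=C3 v1=A3 (M6)
bar 6: v0=D3 v1=D4 (P8)
  R7 @ bar2.0: F4->B3 leap 6st
  R7 @ bar5.0: G4->A3 leap 10st
  R2 @ bar6.0: C3/E3 M3 -> D3/D4 P8 similar
  R7 @ bar6.0: E3->D4 leap 10st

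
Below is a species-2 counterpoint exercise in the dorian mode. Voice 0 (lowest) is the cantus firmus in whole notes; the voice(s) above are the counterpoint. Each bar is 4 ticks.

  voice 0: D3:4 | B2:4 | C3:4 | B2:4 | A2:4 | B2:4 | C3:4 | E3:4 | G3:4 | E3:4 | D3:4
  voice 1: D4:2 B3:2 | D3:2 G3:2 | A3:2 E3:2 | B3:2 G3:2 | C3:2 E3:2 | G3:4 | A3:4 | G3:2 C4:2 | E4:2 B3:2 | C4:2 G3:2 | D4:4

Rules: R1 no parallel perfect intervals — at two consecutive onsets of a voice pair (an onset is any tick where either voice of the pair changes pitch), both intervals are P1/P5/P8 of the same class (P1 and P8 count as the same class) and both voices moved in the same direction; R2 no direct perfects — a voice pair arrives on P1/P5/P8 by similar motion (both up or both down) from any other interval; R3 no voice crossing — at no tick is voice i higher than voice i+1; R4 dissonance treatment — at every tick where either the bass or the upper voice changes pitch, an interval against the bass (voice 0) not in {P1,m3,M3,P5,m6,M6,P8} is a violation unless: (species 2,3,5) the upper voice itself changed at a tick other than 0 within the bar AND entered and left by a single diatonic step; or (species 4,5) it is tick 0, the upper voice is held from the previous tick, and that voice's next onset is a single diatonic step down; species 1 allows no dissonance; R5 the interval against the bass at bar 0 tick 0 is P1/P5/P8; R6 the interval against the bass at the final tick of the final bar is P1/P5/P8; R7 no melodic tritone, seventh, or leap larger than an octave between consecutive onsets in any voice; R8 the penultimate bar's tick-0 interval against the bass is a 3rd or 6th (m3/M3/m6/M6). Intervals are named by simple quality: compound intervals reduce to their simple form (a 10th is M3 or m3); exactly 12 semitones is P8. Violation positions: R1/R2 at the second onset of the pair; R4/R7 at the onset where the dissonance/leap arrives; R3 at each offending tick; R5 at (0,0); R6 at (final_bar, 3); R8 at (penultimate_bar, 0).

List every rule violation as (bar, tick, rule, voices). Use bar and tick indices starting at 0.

bar 0: v0=D3 v1=D4 downbeat P8
bar 1: v0=B2 v1=D3 downbeat m3
bar 2: v0=C3 v1=A3 downbeat M6
bar 3: v0=B2 v1=B3 downbeat P8
bar 4: v0=A2 v1=C3 downbeat m3
bar 5: v0=B2 v1=G3 downbeat m6
bar 6: v0=C3 v1=A3 downbeat M6
bar 7: v0=E3 v1=G3 downbeat m3
bar 8: v0=G3 v1=E4 downbeat M6
bar 9: v0=E3 v1=C4 downbeat m6
bar 10: v0=D3 v1=D4 downbeat P8

No violations across 11 bars (D3..D3 vs D4..D4).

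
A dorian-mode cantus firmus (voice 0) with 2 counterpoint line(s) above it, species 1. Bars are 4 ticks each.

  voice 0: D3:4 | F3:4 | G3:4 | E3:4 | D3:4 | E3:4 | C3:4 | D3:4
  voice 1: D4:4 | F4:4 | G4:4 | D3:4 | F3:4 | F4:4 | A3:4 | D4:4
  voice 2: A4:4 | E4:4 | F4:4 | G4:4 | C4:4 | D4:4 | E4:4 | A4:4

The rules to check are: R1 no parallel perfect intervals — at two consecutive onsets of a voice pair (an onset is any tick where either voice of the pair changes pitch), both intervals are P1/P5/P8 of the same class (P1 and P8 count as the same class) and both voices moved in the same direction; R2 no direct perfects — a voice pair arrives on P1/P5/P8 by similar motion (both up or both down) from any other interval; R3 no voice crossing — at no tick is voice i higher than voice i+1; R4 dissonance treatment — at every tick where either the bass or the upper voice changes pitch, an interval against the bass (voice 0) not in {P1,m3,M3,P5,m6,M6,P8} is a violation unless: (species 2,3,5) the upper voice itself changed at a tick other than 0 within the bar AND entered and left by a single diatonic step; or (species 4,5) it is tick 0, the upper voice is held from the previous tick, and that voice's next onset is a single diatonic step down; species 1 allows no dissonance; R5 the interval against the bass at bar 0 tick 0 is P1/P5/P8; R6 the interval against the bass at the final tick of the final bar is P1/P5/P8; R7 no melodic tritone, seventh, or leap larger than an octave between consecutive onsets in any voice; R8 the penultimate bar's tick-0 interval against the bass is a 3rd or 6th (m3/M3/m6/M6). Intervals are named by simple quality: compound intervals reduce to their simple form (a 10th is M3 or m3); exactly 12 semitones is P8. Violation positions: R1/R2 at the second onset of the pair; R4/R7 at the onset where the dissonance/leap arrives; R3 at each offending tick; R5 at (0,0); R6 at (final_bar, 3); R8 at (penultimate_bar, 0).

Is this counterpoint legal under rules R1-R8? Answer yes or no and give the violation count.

No (28 violations)

bar 0: v0=D3 v1=D4 v2=A4 (P5)
bar 1: v0=F3 v1=F4 v2=E4 (M7)
bar 2: v0=G3 v1=G4 v2=F4 (m7)
bar 3: v0=E3 v1=D3 v2=G4 (m3)
bar 4: v0=D3 v1=F3 v2=C4 (m7)
bar 5: v0=E3 v1=F4 v2=D4 (m7)
bar 6: v0=C3 v1=A3 v2=E4 (M3)
bar 7: v0=D3 v1=D4 v2=A4 (P5)
  R1 @ bar1.0: D3/D4 P8 -> F3/F4 P8 similar
  R3 @ bar1.0: F4 above E4
  R4 @ bar1.0: F3/E4 M7 untreated
  R3 @ bar1.1: F4 above E4
  R3 @ bar1.2: F4 above E4
  R3 @ bar1.3: F4 above E4
  R1 @ bar2.0: F3/F4 P8 -> G3/G4 P8 similar
  R3 @ bar2.0: G4 above F4
  R4 @ bar2.0: G3/F4 m7 untreated
  R3 @ bar2.1: G4 above F4
  R3 @ bar2.2: G4 above F4
  R3 @ bar2.3: G4 above F4
  R3 @ bar3.0: E3 above D3
  R4 @ bar3.0: E3/D3 M2 untreated
  R7 @ bar3.0: G4->D3 leap 17st
  R3 @ bar3.1: E3 above D3
  R3 @ bar3.2: E3 above D3
  R3 @ bar3.3: E3 above D3
  R4 @ bar4.0: D3/C4 m7 untreated
  R3 @ bar5.0: F4 above D4
  R4 @ bar5.0: E3/F4 m2 untreated
  R4 @ bar5.0: E3/D4 m7 untreated
  R3 @ bar5.1: F4 above D4
  R3 @ bar5.2: F4 above D4
  R3 @ bar5.3: F4 above D4
  R1 @ bar7.0: A3/E4 P5 -> D4/A4 P5 similar
  R2 @ bar7.0: C3/A3 M6 -> D3/D4 P8 similar
  R2 @ bar7.0: C3/E4 M3 -> D3/A4 P5 similar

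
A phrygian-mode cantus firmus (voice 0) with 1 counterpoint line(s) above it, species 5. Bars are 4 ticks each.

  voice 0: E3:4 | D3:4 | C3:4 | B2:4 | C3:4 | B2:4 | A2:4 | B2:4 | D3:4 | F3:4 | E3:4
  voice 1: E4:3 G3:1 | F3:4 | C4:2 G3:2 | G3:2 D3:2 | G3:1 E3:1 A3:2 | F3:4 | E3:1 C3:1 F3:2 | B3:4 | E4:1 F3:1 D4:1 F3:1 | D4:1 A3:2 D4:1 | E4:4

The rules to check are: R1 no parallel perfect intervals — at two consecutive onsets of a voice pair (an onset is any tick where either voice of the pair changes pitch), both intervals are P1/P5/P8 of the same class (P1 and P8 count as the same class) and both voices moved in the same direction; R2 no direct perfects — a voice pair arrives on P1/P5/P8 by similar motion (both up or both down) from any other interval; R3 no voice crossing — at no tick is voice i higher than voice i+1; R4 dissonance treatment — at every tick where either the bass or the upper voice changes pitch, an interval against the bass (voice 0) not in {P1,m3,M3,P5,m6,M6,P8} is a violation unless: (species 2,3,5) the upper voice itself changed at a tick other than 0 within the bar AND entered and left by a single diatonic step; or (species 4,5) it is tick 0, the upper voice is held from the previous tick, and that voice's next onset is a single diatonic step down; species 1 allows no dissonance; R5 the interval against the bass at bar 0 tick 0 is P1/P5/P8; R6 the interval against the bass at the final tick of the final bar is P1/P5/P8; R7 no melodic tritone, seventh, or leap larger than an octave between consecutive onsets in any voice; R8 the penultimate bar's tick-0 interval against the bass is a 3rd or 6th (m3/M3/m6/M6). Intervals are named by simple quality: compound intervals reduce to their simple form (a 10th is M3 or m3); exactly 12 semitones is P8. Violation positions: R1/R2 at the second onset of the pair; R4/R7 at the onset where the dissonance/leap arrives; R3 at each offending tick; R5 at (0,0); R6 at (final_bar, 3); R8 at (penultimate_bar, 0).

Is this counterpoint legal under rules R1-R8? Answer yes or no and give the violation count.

bar 0: v0=E3 v1=E4 (P8)
bar 1: v0=D3 v1=F3 (m3)
bar 2: v0=C3 v1=C4 (P8)
bar 3: v0=B2 v1=G3 (m6)
bar 4: v0=C3 v1=G3 (P5)
bar 5: v0=B2 v1=F3 (TT)
bar 6: v0=A2 v1=E3 (P5)
bar 7: v0=B2 v1=B3 (P8)
bar 8: v0=D3 v1=E4 (M2)
bar 9: v0=F3 v1=D4 (M6)
bar 10: v0=E3 v1=E4 (P8)
  R2 @ bar4.0: B2/D3 m3 -> C3/G3 P5 similar
  R4 @ bar5.0: B2/F3 TT untreated
  R2 @ bar6.0: B2/F3 TT -> A2/E3 P5 similar
  R2 @ bar7.0: A2/F3 m6 -> B2/B3 P8 similar
  R7 @ bar7.0: F3->B3 leap 6st
  R4 @ bar8.0: D3/E4 M2 untreated
  R7 @ bar8.1: E4->F3 leap 11st

No (7 violations)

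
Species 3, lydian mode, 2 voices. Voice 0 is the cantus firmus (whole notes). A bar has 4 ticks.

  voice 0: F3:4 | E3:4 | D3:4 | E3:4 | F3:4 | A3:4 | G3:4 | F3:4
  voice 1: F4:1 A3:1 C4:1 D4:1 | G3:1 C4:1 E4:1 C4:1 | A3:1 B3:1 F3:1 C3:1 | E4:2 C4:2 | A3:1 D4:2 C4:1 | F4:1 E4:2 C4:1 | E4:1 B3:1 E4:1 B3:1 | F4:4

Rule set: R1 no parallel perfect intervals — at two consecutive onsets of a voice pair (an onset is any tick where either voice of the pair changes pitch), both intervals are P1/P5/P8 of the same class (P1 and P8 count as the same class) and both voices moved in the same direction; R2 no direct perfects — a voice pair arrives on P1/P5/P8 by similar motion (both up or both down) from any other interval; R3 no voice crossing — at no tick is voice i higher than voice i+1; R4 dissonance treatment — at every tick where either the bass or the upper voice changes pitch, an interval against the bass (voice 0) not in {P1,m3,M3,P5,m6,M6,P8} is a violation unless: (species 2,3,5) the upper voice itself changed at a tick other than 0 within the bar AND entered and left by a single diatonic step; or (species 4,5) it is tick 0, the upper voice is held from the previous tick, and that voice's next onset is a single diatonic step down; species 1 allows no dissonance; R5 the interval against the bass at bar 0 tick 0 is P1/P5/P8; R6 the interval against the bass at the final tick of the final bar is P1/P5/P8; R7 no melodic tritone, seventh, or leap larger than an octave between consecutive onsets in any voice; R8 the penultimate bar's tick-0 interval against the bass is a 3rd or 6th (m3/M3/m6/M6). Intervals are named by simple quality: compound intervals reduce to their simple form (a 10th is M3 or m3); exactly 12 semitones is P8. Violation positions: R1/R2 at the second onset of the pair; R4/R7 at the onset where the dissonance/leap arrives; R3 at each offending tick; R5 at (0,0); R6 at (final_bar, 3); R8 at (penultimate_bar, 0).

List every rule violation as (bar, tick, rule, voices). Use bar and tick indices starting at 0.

(2, 0, R2, (0, 1))
(2, 2, R7, (1,))
(2, 3, R3, (0, 1))
(2, 3, R4, (0, 1))
(3, 0, R2, (0, 1))
(3, 0, R7, (1,))
(7, 0, R7, (1,))

bar 0: v0=F3 v1=F4 downbeat P8
bar 1: v0=E3 v1=G3 downbeat m3
bar 2: v0=D3 v1=A3 downbeat P5
bar 3: v0=E3 v1=E4 downbeat P8
bar 4: v0=F3 v1=A3 downbeat M3
bar 5: v0=A3 v1=F4 downbeat m6
bar 6: v0=G3 v1=E4 downbeat M6
bar 7: v0=F3 v1=F4 downbeat P8
  -> R2 @ bar 2 tick 0 v(0, 1): E3/C4 m6 -> D3/A3 P5 similar
  -> R7 @ bar 2 tick 2 v(1,): B3->F3 leap 6st
  -> R3 @ bar 2 tick 3 v(0, 1): D3 above C3
  -> R4 @ bar 2 tick 3 v(0, 1): D3/C3 M2 untreated
  -> R2 @ bar 3 tick 0 v(0, 1): D3/C3 M2 -> E3/E4 P8 similar
  -> R7 @ bar 3 tick 0 v(1,): C3->E4 leap 16st
  -> R7 @ bar 7 tick 0 v(1,): B3->F4 leap 6st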